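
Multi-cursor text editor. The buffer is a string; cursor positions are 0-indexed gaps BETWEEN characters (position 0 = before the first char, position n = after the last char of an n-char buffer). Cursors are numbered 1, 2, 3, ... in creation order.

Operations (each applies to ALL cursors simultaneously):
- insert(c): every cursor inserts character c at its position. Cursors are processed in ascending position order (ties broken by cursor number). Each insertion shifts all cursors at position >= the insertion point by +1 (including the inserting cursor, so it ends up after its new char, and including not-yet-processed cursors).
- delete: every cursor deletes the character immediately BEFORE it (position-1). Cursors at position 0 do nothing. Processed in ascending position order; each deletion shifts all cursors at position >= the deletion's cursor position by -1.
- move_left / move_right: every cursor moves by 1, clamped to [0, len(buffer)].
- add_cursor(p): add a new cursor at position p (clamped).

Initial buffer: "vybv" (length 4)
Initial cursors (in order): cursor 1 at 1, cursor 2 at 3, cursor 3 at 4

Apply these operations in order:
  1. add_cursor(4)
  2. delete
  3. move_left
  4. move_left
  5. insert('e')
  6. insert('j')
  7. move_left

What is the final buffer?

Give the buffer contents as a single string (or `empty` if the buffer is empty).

After op 1 (add_cursor(4)): buffer="vybv" (len 4), cursors c1@1 c2@3 c3@4 c4@4, authorship ....
After op 2 (delete): buffer="" (len 0), cursors c1@0 c2@0 c3@0 c4@0, authorship 
After op 3 (move_left): buffer="" (len 0), cursors c1@0 c2@0 c3@0 c4@0, authorship 
After op 4 (move_left): buffer="" (len 0), cursors c1@0 c2@0 c3@0 c4@0, authorship 
After op 5 (insert('e')): buffer="eeee" (len 4), cursors c1@4 c2@4 c3@4 c4@4, authorship 1234
After op 6 (insert('j')): buffer="eeeejjjj" (len 8), cursors c1@8 c2@8 c3@8 c4@8, authorship 12341234
After op 7 (move_left): buffer="eeeejjjj" (len 8), cursors c1@7 c2@7 c3@7 c4@7, authorship 12341234

Answer: eeeejjjj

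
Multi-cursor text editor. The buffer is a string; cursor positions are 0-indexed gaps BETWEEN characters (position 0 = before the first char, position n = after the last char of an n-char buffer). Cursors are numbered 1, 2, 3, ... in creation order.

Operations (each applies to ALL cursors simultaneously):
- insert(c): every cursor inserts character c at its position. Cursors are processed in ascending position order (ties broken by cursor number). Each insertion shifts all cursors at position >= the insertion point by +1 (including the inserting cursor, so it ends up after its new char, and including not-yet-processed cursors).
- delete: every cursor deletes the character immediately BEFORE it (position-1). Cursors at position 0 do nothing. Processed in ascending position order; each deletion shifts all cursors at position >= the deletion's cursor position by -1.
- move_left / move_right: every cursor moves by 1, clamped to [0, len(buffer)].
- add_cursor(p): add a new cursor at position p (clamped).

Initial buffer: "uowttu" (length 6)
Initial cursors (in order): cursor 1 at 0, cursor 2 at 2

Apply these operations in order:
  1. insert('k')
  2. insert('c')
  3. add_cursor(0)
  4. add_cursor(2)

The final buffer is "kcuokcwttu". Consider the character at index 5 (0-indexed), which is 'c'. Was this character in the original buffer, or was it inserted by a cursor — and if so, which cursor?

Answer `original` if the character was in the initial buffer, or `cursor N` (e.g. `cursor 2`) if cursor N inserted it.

Answer: cursor 2

Derivation:
After op 1 (insert('k')): buffer="kuokwttu" (len 8), cursors c1@1 c2@4, authorship 1..2....
After op 2 (insert('c')): buffer="kcuokcwttu" (len 10), cursors c1@2 c2@6, authorship 11..22....
After op 3 (add_cursor(0)): buffer="kcuokcwttu" (len 10), cursors c3@0 c1@2 c2@6, authorship 11..22....
After op 4 (add_cursor(2)): buffer="kcuokcwttu" (len 10), cursors c3@0 c1@2 c4@2 c2@6, authorship 11..22....
Authorship (.=original, N=cursor N): 1 1 . . 2 2 . . . .
Index 5: author = 2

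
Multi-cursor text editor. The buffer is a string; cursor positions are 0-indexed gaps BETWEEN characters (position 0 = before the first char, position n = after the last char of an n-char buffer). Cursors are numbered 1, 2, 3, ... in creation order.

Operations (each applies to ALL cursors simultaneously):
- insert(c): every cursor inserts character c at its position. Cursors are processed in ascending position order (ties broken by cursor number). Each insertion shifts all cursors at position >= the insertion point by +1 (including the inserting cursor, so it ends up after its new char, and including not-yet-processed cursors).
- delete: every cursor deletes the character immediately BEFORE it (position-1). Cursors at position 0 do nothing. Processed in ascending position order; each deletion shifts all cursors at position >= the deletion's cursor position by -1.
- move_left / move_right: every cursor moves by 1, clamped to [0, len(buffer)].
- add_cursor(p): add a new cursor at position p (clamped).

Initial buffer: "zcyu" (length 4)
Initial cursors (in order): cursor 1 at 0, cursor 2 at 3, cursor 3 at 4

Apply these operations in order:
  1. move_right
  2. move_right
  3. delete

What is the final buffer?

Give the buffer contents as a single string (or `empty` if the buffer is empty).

Answer: z

Derivation:
After op 1 (move_right): buffer="zcyu" (len 4), cursors c1@1 c2@4 c3@4, authorship ....
After op 2 (move_right): buffer="zcyu" (len 4), cursors c1@2 c2@4 c3@4, authorship ....
After op 3 (delete): buffer="z" (len 1), cursors c1@1 c2@1 c3@1, authorship .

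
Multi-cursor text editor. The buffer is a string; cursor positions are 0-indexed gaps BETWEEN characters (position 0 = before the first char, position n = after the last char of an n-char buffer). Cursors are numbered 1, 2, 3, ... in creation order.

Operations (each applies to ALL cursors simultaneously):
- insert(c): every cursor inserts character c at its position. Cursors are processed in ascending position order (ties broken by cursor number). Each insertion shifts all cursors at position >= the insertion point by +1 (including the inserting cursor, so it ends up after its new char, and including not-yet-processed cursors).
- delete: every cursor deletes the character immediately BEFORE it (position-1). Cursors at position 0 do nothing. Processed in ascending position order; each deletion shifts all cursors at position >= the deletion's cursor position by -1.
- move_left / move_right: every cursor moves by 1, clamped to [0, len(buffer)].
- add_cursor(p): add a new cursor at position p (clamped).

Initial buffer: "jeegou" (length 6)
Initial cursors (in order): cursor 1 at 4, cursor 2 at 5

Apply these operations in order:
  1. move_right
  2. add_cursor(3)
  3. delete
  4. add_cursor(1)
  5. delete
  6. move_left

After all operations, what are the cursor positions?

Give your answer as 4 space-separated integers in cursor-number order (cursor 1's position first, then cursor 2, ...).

After op 1 (move_right): buffer="jeegou" (len 6), cursors c1@5 c2@6, authorship ......
After op 2 (add_cursor(3)): buffer="jeegou" (len 6), cursors c3@3 c1@5 c2@6, authorship ......
After op 3 (delete): buffer="jeg" (len 3), cursors c3@2 c1@3 c2@3, authorship ...
After op 4 (add_cursor(1)): buffer="jeg" (len 3), cursors c4@1 c3@2 c1@3 c2@3, authorship ...
After op 5 (delete): buffer="" (len 0), cursors c1@0 c2@0 c3@0 c4@0, authorship 
After op 6 (move_left): buffer="" (len 0), cursors c1@0 c2@0 c3@0 c4@0, authorship 

Answer: 0 0 0 0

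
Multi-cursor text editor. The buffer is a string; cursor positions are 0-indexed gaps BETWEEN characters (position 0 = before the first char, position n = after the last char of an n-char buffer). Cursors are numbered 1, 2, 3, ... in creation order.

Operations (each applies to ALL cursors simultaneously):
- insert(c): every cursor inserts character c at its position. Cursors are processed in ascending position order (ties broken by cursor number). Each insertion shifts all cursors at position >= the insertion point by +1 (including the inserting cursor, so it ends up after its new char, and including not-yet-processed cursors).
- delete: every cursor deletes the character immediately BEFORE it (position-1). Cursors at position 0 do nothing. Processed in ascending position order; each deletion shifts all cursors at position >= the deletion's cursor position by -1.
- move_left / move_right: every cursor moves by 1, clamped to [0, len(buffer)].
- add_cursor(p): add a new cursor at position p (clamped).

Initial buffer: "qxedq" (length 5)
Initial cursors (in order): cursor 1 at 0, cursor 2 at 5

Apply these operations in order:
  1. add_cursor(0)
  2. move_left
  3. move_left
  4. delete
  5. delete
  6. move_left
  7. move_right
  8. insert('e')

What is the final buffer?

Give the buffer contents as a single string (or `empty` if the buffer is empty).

After op 1 (add_cursor(0)): buffer="qxedq" (len 5), cursors c1@0 c3@0 c2@5, authorship .....
After op 2 (move_left): buffer="qxedq" (len 5), cursors c1@0 c3@0 c2@4, authorship .....
After op 3 (move_left): buffer="qxedq" (len 5), cursors c1@0 c3@0 c2@3, authorship .....
After op 4 (delete): buffer="qxdq" (len 4), cursors c1@0 c3@0 c2@2, authorship ....
After op 5 (delete): buffer="qdq" (len 3), cursors c1@0 c3@0 c2@1, authorship ...
After op 6 (move_left): buffer="qdq" (len 3), cursors c1@0 c2@0 c3@0, authorship ...
After op 7 (move_right): buffer="qdq" (len 3), cursors c1@1 c2@1 c3@1, authorship ...
After op 8 (insert('e')): buffer="qeeedq" (len 6), cursors c1@4 c2@4 c3@4, authorship .123..

Answer: qeeedq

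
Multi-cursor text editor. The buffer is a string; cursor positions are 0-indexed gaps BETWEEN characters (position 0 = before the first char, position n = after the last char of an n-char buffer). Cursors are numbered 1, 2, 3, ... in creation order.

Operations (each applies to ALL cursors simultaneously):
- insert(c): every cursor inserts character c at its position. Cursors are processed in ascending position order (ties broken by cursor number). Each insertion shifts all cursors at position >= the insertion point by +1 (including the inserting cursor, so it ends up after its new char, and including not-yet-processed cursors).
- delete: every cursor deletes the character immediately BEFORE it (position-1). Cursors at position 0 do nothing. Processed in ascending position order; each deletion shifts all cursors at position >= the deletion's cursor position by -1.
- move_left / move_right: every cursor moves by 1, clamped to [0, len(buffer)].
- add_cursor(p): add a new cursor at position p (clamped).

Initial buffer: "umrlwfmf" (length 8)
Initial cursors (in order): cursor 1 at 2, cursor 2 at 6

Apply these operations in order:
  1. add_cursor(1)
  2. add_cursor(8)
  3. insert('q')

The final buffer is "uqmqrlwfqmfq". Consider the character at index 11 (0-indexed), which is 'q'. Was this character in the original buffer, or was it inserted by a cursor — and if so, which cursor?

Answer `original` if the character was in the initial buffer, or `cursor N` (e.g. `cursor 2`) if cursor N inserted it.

Answer: cursor 4

Derivation:
After op 1 (add_cursor(1)): buffer="umrlwfmf" (len 8), cursors c3@1 c1@2 c2@6, authorship ........
After op 2 (add_cursor(8)): buffer="umrlwfmf" (len 8), cursors c3@1 c1@2 c2@6 c4@8, authorship ........
After op 3 (insert('q')): buffer="uqmqrlwfqmfq" (len 12), cursors c3@2 c1@4 c2@9 c4@12, authorship .3.1....2..4
Authorship (.=original, N=cursor N): . 3 . 1 . . . . 2 . . 4
Index 11: author = 4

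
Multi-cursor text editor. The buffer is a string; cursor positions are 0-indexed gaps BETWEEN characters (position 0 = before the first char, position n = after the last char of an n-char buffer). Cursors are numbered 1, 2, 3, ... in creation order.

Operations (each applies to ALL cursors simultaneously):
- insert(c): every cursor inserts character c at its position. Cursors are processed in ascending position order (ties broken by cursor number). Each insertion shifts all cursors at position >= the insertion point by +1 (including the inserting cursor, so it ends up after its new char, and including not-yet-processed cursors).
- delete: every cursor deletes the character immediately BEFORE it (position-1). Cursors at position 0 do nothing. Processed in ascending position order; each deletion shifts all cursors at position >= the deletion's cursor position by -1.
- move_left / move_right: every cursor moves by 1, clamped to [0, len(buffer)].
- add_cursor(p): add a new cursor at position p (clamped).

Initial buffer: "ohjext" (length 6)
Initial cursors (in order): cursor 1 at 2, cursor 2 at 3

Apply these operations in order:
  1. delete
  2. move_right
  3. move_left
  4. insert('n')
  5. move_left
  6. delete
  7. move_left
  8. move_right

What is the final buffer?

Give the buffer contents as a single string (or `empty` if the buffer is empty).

After op 1 (delete): buffer="oext" (len 4), cursors c1@1 c2@1, authorship ....
After op 2 (move_right): buffer="oext" (len 4), cursors c1@2 c2@2, authorship ....
After op 3 (move_left): buffer="oext" (len 4), cursors c1@1 c2@1, authorship ....
After op 4 (insert('n')): buffer="onnext" (len 6), cursors c1@3 c2@3, authorship .12...
After op 5 (move_left): buffer="onnext" (len 6), cursors c1@2 c2@2, authorship .12...
After op 6 (delete): buffer="next" (len 4), cursors c1@0 c2@0, authorship 2...
After op 7 (move_left): buffer="next" (len 4), cursors c1@0 c2@0, authorship 2...
After op 8 (move_right): buffer="next" (len 4), cursors c1@1 c2@1, authorship 2...

Answer: next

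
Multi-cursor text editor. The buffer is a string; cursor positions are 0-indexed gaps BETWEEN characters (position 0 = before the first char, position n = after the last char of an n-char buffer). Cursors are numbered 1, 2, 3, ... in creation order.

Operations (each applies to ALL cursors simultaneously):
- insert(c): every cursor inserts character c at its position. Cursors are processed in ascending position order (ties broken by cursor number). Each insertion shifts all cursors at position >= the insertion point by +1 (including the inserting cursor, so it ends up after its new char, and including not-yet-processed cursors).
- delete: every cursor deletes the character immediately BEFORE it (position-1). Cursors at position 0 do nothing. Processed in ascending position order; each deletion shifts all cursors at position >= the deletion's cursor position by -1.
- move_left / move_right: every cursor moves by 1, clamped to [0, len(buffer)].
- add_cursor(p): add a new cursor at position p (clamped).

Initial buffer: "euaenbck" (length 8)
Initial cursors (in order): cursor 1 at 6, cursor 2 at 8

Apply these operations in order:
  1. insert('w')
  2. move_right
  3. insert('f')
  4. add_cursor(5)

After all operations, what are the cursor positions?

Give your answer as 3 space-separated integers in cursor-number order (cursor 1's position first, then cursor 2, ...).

After op 1 (insert('w')): buffer="euaenbwckw" (len 10), cursors c1@7 c2@10, authorship ......1..2
After op 2 (move_right): buffer="euaenbwckw" (len 10), cursors c1@8 c2@10, authorship ......1..2
After op 3 (insert('f')): buffer="euaenbwcfkwf" (len 12), cursors c1@9 c2@12, authorship ......1.1.22
After op 4 (add_cursor(5)): buffer="euaenbwcfkwf" (len 12), cursors c3@5 c1@9 c2@12, authorship ......1.1.22

Answer: 9 12 5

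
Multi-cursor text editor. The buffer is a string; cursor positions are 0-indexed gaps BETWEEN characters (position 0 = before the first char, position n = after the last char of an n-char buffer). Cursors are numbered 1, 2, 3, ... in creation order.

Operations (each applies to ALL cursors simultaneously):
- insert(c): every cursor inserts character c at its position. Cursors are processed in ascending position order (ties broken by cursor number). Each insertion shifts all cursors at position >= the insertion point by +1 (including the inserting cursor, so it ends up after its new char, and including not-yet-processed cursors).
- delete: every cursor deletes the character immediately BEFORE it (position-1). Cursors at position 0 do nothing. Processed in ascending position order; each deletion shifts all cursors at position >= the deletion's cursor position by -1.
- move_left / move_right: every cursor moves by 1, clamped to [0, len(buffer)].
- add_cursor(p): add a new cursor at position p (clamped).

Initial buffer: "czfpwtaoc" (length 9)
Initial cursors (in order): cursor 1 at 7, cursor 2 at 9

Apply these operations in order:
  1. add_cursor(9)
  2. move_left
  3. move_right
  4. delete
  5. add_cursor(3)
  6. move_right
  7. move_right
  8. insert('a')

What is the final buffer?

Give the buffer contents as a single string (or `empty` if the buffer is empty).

Answer: czfpwataaa

Derivation:
After op 1 (add_cursor(9)): buffer="czfpwtaoc" (len 9), cursors c1@7 c2@9 c3@9, authorship .........
After op 2 (move_left): buffer="czfpwtaoc" (len 9), cursors c1@6 c2@8 c3@8, authorship .........
After op 3 (move_right): buffer="czfpwtaoc" (len 9), cursors c1@7 c2@9 c3@9, authorship .........
After op 4 (delete): buffer="czfpwt" (len 6), cursors c1@6 c2@6 c3@6, authorship ......
After op 5 (add_cursor(3)): buffer="czfpwt" (len 6), cursors c4@3 c1@6 c2@6 c3@6, authorship ......
After op 6 (move_right): buffer="czfpwt" (len 6), cursors c4@4 c1@6 c2@6 c3@6, authorship ......
After op 7 (move_right): buffer="czfpwt" (len 6), cursors c4@5 c1@6 c2@6 c3@6, authorship ......
After op 8 (insert('a')): buffer="czfpwataaa" (len 10), cursors c4@6 c1@10 c2@10 c3@10, authorship .....4.123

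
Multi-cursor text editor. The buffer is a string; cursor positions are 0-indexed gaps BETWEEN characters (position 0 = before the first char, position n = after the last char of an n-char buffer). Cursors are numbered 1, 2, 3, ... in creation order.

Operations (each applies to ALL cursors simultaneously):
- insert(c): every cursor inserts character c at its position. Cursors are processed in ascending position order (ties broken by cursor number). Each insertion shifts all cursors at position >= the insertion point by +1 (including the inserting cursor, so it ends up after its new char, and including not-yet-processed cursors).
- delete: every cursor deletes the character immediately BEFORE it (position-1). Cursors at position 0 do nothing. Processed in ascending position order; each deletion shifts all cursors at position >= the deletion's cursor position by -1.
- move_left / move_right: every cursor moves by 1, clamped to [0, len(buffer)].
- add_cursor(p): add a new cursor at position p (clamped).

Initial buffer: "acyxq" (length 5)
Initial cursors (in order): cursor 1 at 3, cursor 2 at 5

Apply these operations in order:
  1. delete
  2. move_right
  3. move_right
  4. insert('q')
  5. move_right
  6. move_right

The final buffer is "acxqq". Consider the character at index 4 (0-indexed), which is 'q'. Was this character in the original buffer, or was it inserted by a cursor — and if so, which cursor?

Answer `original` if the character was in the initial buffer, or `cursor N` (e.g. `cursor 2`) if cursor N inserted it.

After op 1 (delete): buffer="acx" (len 3), cursors c1@2 c2@3, authorship ...
After op 2 (move_right): buffer="acx" (len 3), cursors c1@3 c2@3, authorship ...
After op 3 (move_right): buffer="acx" (len 3), cursors c1@3 c2@3, authorship ...
After op 4 (insert('q')): buffer="acxqq" (len 5), cursors c1@5 c2@5, authorship ...12
After op 5 (move_right): buffer="acxqq" (len 5), cursors c1@5 c2@5, authorship ...12
After op 6 (move_right): buffer="acxqq" (len 5), cursors c1@5 c2@5, authorship ...12
Authorship (.=original, N=cursor N): . . . 1 2
Index 4: author = 2

Answer: cursor 2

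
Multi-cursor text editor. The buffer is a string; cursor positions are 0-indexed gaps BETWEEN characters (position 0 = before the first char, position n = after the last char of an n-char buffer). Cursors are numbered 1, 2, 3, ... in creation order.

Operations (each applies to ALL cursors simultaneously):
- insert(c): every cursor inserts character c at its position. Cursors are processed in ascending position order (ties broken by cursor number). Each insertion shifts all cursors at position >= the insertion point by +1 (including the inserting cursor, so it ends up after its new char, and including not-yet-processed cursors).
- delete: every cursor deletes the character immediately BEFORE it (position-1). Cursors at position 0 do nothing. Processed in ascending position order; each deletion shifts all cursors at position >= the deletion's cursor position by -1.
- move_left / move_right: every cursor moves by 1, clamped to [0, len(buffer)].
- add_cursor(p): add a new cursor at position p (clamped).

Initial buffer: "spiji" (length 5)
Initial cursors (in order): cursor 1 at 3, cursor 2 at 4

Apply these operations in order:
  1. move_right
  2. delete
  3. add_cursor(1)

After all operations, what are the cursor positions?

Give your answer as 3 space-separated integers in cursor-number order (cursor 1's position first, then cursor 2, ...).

Answer: 3 3 1

Derivation:
After op 1 (move_right): buffer="spiji" (len 5), cursors c1@4 c2@5, authorship .....
After op 2 (delete): buffer="spi" (len 3), cursors c1@3 c2@3, authorship ...
After op 3 (add_cursor(1)): buffer="spi" (len 3), cursors c3@1 c1@3 c2@3, authorship ...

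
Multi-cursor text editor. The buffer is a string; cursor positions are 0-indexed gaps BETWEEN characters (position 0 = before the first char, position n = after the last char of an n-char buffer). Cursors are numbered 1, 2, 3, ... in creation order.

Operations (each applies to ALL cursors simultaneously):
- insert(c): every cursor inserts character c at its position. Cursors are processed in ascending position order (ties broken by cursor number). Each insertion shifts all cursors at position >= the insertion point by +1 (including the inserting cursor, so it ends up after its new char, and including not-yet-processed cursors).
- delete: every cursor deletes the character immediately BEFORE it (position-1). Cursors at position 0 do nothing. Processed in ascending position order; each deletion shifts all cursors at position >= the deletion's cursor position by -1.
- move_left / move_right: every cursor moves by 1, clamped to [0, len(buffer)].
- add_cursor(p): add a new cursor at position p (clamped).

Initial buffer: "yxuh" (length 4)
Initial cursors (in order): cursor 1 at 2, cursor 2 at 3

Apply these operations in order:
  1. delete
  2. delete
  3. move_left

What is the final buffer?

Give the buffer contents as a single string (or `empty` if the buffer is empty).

After op 1 (delete): buffer="yh" (len 2), cursors c1@1 c2@1, authorship ..
After op 2 (delete): buffer="h" (len 1), cursors c1@0 c2@0, authorship .
After op 3 (move_left): buffer="h" (len 1), cursors c1@0 c2@0, authorship .

Answer: h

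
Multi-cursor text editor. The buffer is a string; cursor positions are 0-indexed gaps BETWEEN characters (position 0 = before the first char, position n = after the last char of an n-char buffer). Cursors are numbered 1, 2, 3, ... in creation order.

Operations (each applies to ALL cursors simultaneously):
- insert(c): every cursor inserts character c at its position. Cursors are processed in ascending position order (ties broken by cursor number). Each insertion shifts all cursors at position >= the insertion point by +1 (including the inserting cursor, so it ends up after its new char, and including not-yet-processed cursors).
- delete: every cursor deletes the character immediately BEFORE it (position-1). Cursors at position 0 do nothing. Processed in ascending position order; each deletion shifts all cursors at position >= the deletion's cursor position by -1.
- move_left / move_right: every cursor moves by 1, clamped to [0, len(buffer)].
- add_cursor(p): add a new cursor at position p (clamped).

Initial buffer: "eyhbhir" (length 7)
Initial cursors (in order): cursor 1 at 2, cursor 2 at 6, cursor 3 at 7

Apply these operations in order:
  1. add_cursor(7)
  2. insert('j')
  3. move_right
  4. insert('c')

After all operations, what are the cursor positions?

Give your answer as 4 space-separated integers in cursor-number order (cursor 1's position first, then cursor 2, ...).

After op 1 (add_cursor(7)): buffer="eyhbhir" (len 7), cursors c1@2 c2@6 c3@7 c4@7, authorship .......
After op 2 (insert('j')): buffer="eyjhbhijrjj" (len 11), cursors c1@3 c2@8 c3@11 c4@11, authorship ..1....2.34
After op 3 (move_right): buffer="eyjhbhijrjj" (len 11), cursors c1@4 c2@9 c3@11 c4@11, authorship ..1....2.34
After op 4 (insert('c')): buffer="eyjhcbhijrcjjcc" (len 15), cursors c1@5 c2@11 c3@15 c4@15, authorship ..1.1...2.23434

Answer: 5 11 15 15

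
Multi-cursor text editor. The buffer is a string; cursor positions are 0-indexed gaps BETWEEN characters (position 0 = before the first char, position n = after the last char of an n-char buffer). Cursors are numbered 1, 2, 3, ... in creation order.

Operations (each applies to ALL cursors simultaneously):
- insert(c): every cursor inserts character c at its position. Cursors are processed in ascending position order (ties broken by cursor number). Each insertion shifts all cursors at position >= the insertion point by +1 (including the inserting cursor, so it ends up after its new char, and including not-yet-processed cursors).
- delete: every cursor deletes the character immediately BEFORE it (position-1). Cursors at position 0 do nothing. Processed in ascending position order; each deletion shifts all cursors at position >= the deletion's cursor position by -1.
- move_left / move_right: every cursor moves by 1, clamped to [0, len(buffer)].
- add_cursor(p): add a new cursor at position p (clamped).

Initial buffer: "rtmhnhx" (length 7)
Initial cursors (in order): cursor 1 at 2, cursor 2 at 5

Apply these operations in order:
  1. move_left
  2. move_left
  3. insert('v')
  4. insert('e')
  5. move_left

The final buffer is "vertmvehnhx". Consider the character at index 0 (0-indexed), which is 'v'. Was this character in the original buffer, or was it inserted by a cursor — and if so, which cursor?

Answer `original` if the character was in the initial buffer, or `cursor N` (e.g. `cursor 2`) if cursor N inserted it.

After op 1 (move_left): buffer="rtmhnhx" (len 7), cursors c1@1 c2@4, authorship .......
After op 2 (move_left): buffer="rtmhnhx" (len 7), cursors c1@0 c2@3, authorship .......
After op 3 (insert('v')): buffer="vrtmvhnhx" (len 9), cursors c1@1 c2@5, authorship 1...2....
After op 4 (insert('e')): buffer="vertmvehnhx" (len 11), cursors c1@2 c2@7, authorship 11...22....
After op 5 (move_left): buffer="vertmvehnhx" (len 11), cursors c1@1 c2@6, authorship 11...22....
Authorship (.=original, N=cursor N): 1 1 . . . 2 2 . . . .
Index 0: author = 1

Answer: cursor 1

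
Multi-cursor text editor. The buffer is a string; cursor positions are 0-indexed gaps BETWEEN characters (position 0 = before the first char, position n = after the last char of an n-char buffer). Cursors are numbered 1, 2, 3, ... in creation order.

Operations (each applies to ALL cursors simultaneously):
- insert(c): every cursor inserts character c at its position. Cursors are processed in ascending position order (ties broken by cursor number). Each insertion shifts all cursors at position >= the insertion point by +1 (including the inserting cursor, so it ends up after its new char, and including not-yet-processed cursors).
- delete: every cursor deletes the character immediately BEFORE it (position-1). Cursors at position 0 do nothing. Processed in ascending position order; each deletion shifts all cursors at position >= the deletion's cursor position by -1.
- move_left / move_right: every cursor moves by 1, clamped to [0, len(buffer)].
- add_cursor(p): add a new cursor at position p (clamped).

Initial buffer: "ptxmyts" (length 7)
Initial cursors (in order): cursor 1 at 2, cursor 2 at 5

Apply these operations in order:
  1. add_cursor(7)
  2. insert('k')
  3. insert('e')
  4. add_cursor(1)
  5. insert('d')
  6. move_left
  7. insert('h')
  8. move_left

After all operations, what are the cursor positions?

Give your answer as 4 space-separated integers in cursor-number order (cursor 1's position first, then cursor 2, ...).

Answer: 6 13 19 1

Derivation:
After op 1 (add_cursor(7)): buffer="ptxmyts" (len 7), cursors c1@2 c2@5 c3@7, authorship .......
After op 2 (insert('k')): buffer="ptkxmyktsk" (len 10), cursors c1@3 c2@7 c3@10, authorship ..1...2..3
After op 3 (insert('e')): buffer="ptkexmyketske" (len 13), cursors c1@4 c2@9 c3@13, authorship ..11...22..33
After op 4 (add_cursor(1)): buffer="ptkexmyketske" (len 13), cursors c4@1 c1@4 c2@9 c3@13, authorship ..11...22..33
After op 5 (insert('d')): buffer="pdtkedxmykedtsked" (len 17), cursors c4@2 c1@6 c2@12 c3@17, authorship .4.111...222..333
After op 6 (move_left): buffer="pdtkedxmykedtsked" (len 17), cursors c4@1 c1@5 c2@11 c3@16, authorship .4.111...222..333
After op 7 (insert('h')): buffer="phdtkehdxmykehdtskehd" (len 21), cursors c4@2 c1@7 c2@14 c3@20, authorship .44.1111...2222..3333
After op 8 (move_left): buffer="phdtkehdxmykehdtskehd" (len 21), cursors c4@1 c1@6 c2@13 c3@19, authorship .44.1111...2222..3333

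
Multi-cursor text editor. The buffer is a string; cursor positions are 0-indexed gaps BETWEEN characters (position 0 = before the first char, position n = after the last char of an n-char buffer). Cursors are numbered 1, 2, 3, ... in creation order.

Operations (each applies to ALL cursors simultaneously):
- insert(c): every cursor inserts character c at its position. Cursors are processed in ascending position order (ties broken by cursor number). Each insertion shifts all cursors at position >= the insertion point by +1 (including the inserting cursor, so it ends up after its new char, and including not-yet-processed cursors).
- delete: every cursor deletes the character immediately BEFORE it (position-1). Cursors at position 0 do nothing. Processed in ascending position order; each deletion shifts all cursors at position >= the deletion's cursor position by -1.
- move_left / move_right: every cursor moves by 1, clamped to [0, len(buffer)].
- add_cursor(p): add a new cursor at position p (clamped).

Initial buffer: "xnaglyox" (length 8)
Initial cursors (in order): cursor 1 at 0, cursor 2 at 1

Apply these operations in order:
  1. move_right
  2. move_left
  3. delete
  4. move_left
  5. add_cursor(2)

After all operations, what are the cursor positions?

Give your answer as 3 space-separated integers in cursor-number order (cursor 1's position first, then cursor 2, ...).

Answer: 0 0 2

Derivation:
After op 1 (move_right): buffer="xnaglyox" (len 8), cursors c1@1 c2@2, authorship ........
After op 2 (move_left): buffer="xnaglyox" (len 8), cursors c1@0 c2@1, authorship ........
After op 3 (delete): buffer="naglyox" (len 7), cursors c1@0 c2@0, authorship .......
After op 4 (move_left): buffer="naglyox" (len 7), cursors c1@0 c2@0, authorship .......
After op 5 (add_cursor(2)): buffer="naglyox" (len 7), cursors c1@0 c2@0 c3@2, authorship .......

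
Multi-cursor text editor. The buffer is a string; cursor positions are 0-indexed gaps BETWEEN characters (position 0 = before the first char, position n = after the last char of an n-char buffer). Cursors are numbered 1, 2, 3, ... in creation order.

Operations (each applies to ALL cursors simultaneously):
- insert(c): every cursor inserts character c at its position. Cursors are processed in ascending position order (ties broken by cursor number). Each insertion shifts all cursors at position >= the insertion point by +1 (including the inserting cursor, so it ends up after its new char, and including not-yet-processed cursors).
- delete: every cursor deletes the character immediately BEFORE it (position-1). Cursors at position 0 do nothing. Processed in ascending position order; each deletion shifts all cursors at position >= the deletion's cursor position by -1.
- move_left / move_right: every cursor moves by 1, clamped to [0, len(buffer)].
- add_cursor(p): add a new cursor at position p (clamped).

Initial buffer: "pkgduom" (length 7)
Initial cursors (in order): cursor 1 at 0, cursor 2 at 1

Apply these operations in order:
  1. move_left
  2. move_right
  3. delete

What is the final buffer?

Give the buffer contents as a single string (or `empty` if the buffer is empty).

Answer: kgduom

Derivation:
After op 1 (move_left): buffer="pkgduom" (len 7), cursors c1@0 c2@0, authorship .......
After op 2 (move_right): buffer="pkgduom" (len 7), cursors c1@1 c2@1, authorship .......
After op 3 (delete): buffer="kgduom" (len 6), cursors c1@0 c2@0, authorship ......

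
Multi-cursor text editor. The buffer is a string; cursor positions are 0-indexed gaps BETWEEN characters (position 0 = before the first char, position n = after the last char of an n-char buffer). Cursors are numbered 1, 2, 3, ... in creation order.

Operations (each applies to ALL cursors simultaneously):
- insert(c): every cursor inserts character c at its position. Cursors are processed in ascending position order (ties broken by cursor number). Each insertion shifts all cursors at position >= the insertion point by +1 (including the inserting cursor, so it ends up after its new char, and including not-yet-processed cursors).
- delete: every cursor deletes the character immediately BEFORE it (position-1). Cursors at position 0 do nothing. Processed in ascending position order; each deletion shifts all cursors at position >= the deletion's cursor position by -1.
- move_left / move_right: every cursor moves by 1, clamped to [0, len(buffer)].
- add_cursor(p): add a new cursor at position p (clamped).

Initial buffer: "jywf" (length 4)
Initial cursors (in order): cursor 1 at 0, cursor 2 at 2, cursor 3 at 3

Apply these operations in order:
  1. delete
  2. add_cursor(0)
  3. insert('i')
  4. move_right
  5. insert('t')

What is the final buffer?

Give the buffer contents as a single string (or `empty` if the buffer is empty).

Answer: iijttiiftt

Derivation:
After op 1 (delete): buffer="jf" (len 2), cursors c1@0 c2@1 c3@1, authorship ..
After op 2 (add_cursor(0)): buffer="jf" (len 2), cursors c1@0 c4@0 c2@1 c3@1, authorship ..
After op 3 (insert('i')): buffer="iijiif" (len 6), cursors c1@2 c4@2 c2@5 c3@5, authorship 14.23.
After op 4 (move_right): buffer="iijiif" (len 6), cursors c1@3 c4@3 c2@6 c3@6, authorship 14.23.
After op 5 (insert('t')): buffer="iijttiiftt" (len 10), cursors c1@5 c4@5 c2@10 c3@10, authorship 14.1423.23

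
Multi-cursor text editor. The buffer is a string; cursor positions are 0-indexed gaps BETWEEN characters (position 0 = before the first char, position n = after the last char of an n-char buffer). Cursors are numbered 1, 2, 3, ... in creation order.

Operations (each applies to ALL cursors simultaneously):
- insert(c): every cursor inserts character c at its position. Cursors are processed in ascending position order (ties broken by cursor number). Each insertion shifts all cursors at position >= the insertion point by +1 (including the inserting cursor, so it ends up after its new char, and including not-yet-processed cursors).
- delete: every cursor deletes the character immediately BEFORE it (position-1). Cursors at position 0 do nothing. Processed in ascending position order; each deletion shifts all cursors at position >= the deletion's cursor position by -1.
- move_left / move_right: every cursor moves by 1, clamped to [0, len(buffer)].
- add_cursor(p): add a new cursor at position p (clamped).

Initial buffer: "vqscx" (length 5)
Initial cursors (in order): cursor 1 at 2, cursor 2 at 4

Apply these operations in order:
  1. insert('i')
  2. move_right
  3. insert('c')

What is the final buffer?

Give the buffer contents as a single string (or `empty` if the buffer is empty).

After op 1 (insert('i')): buffer="vqiscix" (len 7), cursors c1@3 c2@6, authorship ..1..2.
After op 2 (move_right): buffer="vqiscix" (len 7), cursors c1@4 c2@7, authorship ..1..2.
After op 3 (insert('c')): buffer="vqisccixc" (len 9), cursors c1@5 c2@9, authorship ..1.1.2.2

Answer: vqisccixc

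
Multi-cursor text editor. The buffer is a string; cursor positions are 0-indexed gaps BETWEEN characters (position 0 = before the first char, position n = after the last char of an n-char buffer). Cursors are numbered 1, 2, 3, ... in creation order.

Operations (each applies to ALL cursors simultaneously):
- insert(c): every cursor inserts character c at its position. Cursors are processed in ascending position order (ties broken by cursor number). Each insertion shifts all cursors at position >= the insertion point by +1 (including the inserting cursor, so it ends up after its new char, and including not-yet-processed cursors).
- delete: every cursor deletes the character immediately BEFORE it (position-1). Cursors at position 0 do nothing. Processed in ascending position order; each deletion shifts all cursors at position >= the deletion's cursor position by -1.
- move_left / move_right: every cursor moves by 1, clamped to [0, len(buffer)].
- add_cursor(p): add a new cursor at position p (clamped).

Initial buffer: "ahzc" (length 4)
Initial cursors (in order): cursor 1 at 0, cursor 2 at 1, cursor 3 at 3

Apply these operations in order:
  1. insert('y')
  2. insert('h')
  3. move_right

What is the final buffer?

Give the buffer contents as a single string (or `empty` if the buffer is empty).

After op 1 (insert('y')): buffer="yayhzyc" (len 7), cursors c1@1 c2@3 c3@6, authorship 1.2..3.
After op 2 (insert('h')): buffer="yhayhhzyhc" (len 10), cursors c1@2 c2@5 c3@9, authorship 11.22..33.
After op 3 (move_right): buffer="yhayhhzyhc" (len 10), cursors c1@3 c2@6 c3@10, authorship 11.22..33.

Answer: yhayhhzyhc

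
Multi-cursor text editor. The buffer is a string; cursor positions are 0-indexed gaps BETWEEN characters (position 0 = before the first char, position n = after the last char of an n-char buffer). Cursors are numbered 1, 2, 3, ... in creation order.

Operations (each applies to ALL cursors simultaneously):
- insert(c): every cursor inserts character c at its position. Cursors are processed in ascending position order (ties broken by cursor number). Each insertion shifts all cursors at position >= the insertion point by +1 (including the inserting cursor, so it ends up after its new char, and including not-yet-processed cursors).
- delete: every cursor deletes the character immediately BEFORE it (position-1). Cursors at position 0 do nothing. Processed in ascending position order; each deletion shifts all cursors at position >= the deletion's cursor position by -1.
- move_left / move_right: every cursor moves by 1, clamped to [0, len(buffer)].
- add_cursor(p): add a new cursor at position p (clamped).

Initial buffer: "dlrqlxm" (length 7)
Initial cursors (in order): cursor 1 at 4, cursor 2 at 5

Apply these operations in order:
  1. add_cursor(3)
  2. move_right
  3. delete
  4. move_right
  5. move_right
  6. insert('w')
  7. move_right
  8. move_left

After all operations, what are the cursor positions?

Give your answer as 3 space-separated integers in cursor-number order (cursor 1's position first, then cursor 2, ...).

After op 1 (add_cursor(3)): buffer="dlrqlxm" (len 7), cursors c3@3 c1@4 c2@5, authorship .......
After op 2 (move_right): buffer="dlrqlxm" (len 7), cursors c3@4 c1@5 c2@6, authorship .......
After op 3 (delete): buffer="dlrm" (len 4), cursors c1@3 c2@3 c3@3, authorship ....
After op 4 (move_right): buffer="dlrm" (len 4), cursors c1@4 c2@4 c3@4, authorship ....
After op 5 (move_right): buffer="dlrm" (len 4), cursors c1@4 c2@4 c3@4, authorship ....
After op 6 (insert('w')): buffer="dlrmwww" (len 7), cursors c1@7 c2@7 c3@7, authorship ....123
After op 7 (move_right): buffer="dlrmwww" (len 7), cursors c1@7 c2@7 c3@7, authorship ....123
After op 8 (move_left): buffer="dlrmwww" (len 7), cursors c1@6 c2@6 c3@6, authorship ....123

Answer: 6 6 6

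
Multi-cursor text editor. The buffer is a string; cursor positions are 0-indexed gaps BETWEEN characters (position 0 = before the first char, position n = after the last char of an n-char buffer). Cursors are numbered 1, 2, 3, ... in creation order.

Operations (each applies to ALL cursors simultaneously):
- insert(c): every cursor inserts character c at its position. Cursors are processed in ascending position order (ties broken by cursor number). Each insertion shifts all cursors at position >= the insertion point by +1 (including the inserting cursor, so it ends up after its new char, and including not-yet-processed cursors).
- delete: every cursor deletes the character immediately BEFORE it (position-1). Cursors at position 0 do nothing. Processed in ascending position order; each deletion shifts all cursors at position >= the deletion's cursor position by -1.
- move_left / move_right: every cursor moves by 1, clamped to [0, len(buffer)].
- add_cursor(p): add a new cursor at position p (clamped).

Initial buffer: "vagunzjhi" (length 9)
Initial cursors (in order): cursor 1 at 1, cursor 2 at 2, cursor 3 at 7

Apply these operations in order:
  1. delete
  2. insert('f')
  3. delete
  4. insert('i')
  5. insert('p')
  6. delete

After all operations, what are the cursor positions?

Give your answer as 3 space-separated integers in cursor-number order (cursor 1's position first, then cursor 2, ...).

Answer: 2 2 7

Derivation:
After op 1 (delete): buffer="gunzhi" (len 6), cursors c1@0 c2@0 c3@4, authorship ......
After op 2 (insert('f')): buffer="ffgunzfhi" (len 9), cursors c1@2 c2@2 c3@7, authorship 12....3..
After op 3 (delete): buffer="gunzhi" (len 6), cursors c1@0 c2@0 c3@4, authorship ......
After op 4 (insert('i')): buffer="iigunzihi" (len 9), cursors c1@2 c2@2 c3@7, authorship 12....3..
After op 5 (insert('p')): buffer="iippgunziphi" (len 12), cursors c1@4 c2@4 c3@10, authorship 1212....33..
After op 6 (delete): buffer="iigunzihi" (len 9), cursors c1@2 c2@2 c3@7, authorship 12....3..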